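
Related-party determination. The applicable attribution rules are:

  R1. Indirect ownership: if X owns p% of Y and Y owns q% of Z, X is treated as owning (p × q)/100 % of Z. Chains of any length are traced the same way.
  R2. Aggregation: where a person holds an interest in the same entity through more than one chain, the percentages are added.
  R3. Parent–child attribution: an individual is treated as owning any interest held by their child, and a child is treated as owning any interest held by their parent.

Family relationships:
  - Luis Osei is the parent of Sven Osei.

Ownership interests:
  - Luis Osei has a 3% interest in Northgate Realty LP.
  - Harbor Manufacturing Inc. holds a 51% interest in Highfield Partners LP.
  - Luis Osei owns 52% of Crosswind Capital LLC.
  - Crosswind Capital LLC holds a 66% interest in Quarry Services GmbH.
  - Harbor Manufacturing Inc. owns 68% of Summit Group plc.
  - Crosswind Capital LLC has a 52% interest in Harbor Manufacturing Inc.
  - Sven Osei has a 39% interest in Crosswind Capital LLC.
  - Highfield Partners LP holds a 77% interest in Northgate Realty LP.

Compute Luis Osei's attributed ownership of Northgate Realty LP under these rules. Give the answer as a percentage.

By parent–child attribution (R3), Luis Osei is treated as also owning Sven Osei's interest in Crosswind Capital LLC, giving 52% + 39% = 91%.
Chain via Crosswind Capital LLC → Harbor Manufacturing Inc. → Highfield Partners LP (R1): 91% × 52% × 51% × 77% = 18.582564% of Northgate Realty LP.
Direct interest in Northgate Realty LP: 3%.
Aggregating (R2): 18.582564% + 3% = 21.582564%.

21.582564%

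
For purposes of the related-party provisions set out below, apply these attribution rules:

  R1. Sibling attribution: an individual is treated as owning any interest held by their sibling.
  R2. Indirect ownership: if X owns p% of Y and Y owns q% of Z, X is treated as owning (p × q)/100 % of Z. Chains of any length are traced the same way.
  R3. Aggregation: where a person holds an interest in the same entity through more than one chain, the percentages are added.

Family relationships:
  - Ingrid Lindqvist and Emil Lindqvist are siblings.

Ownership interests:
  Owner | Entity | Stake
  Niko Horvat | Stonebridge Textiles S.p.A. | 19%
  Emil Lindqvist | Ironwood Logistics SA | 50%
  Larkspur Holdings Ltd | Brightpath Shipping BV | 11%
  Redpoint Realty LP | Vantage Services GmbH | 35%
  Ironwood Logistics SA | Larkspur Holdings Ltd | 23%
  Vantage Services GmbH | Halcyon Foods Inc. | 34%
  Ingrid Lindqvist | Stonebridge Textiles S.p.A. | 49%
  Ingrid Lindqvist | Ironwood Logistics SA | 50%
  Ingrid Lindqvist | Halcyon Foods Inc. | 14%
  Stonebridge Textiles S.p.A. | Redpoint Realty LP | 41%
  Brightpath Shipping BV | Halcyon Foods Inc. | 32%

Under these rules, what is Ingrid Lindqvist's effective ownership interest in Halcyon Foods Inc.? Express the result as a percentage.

By sibling attribution (R1), Ingrid Lindqvist is treated as also owning Emil Lindqvist's interest in Ironwood Logistics SA, giving 50% + 50% = 100%.
Chain via Stonebridge Textiles S.p.A. → Redpoint Realty LP → Vantage Services GmbH (R2): 49% × 41% × 35% × 34% = 2.39071% of Halcyon Foods Inc.
Chain via Ironwood Logistics SA → Larkspur Holdings Ltd → Brightpath Shipping BV (R2): 100% × 23% × 11% × 32% = 0.8096% of Halcyon Foods Inc.
Direct interest in Halcyon Foods Inc: 14%.
Aggregating (R3): 2.39071% + 0.8096% + 14% = 17.20031%.

17.20031%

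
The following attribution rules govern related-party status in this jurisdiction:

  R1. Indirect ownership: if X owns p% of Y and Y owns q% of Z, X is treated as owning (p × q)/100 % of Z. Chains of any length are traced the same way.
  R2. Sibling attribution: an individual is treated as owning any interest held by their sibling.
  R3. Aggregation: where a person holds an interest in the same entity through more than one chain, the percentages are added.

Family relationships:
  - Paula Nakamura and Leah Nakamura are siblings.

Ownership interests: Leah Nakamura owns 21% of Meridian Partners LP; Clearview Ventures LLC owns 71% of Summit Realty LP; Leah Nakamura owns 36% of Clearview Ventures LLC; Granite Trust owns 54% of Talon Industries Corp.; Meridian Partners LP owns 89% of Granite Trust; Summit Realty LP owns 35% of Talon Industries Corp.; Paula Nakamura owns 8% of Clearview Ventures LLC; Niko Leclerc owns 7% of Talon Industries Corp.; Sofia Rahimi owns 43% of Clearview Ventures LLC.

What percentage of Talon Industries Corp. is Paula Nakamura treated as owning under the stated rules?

21.0266%

By sibling attribution (R2), Paula Nakamura is treated as also owning Leah Nakamura's interest in Clearview Ventures LLC, giving 8% + 36% = 44%.
By sibling attribution (R2), Paula Nakamura is treated as owning Leah Nakamura's 21% interest in Meridian Partners LP.
Chain via Clearview Ventures LLC → Summit Realty LP (R1): 44% × 71% × 35% = 10.934% of Talon Industries Corp.
Chain via Meridian Partners LP → Granite Trust (R1): 21% × 89% × 54% = 10.0926% of Talon Industries Corp.
Aggregating (R3): 10.934% + 10.0926% = 21.0266%.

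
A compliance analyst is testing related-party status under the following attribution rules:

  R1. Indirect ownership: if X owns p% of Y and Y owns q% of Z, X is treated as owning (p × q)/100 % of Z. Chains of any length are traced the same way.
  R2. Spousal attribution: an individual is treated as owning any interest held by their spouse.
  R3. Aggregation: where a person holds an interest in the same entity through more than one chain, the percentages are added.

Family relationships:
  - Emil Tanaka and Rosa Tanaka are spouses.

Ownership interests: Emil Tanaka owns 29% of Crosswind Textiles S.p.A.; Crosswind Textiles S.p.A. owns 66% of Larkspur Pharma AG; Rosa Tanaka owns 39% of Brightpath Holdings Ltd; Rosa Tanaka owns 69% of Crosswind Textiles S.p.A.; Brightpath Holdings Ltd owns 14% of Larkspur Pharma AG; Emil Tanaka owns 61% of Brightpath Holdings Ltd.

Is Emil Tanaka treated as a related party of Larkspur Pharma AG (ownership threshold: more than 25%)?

Yes

By spousal attribution (R2), Emil Tanaka is treated as also owning Rosa Tanaka's interest in Crosswind Textiles S.p.A, giving 29% + 69% = 98%.
By spousal attribution (R2), Emil Tanaka is treated as also owning Rosa Tanaka's interest in Brightpath Holdings Ltd, giving 61% + 39% = 100%.
Chain via Crosswind Textiles S.p.A. (R1): 98% × 66% = 64.68% of Larkspur Pharma AG.
Chain via Brightpath Holdings Ltd (R1): 100% × 14% = 14% of Larkspur Pharma AG.
Aggregating (R3): 64.68% + 14% = 78.68%.
78.68% exceeds the 25% threshold, so Emil is a related party to Larkspur Pharma AG.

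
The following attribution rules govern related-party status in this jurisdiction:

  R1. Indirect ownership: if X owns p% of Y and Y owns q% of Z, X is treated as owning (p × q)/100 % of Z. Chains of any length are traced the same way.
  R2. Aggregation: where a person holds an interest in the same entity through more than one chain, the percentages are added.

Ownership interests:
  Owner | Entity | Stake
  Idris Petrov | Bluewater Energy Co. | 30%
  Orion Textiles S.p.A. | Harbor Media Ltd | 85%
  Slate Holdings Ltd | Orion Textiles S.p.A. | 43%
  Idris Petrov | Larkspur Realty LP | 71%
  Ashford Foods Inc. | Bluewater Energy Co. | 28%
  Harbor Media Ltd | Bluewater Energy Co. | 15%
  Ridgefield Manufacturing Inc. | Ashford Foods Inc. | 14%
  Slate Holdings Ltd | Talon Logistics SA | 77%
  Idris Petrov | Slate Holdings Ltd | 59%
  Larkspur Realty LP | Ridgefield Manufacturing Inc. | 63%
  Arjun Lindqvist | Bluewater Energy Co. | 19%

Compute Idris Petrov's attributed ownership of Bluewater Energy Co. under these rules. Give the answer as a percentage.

Chain via Larkspur Realty LP → Ridgefield Manufacturing Inc. → Ashford Foods Inc. (R1): 71% × 63% × 14% × 28% = 1.753416% of Bluewater Energy Co.
Chain via Slate Holdings Ltd → Orion Textiles S.p.A. → Harbor Media Ltd (R1): 59% × 43% × 85% × 15% = 3.234675% of Bluewater Energy Co.
Direct interest in Bluewater Energy Co: 30%.
Aggregating (R2): 1.753416% + 3.234675% + 30% = 34.988091%.

34.988091%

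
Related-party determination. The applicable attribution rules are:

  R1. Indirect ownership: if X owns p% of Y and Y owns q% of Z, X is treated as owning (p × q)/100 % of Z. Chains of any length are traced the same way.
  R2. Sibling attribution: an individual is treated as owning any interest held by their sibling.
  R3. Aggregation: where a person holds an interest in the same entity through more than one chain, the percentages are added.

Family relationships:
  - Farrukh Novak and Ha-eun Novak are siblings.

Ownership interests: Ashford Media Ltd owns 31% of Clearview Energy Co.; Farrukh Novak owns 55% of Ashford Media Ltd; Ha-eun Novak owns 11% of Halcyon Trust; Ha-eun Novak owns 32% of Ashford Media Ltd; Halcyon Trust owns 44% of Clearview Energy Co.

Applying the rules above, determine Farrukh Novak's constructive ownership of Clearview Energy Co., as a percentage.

By sibling attribution (R2), Farrukh Novak is treated as also owning Ha-eun Novak's interest in Ashford Media Ltd, giving 55% + 32% = 87%.
By sibling attribution (R2), Farrukh Novak is treated as owning Ha-eun Novak's 11% interest in Halcyon Trust.
Chain via Ashford Media Ltd (R1): 87% × 31% = 26.97% of Clearview Energy Co.
Chain via Halcyon Trust (R1): 11% × 44% = 4.84% of Clearview Energy Co.
Aggregating (R3): 26.97% + 4.84% = 31.81%.

31.81%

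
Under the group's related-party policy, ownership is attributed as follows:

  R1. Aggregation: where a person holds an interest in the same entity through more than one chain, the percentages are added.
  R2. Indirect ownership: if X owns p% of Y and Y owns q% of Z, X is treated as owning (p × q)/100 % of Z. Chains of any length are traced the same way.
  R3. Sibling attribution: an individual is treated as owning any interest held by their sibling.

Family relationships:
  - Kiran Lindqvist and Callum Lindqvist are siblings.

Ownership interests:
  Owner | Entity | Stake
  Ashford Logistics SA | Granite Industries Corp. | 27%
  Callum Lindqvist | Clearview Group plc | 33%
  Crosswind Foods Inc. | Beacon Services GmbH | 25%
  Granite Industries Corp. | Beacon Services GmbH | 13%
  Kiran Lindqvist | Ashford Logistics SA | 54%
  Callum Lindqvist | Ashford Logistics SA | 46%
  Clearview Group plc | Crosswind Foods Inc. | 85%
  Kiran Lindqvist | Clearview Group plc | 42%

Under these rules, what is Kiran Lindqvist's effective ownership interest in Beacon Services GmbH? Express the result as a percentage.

By sibling attribution (R3), Kiran Lindqvist is treated as also owning Callum Lindqvist's interest in Ashford Logistics SA, giving 54% + 46% = 100%.
By sibling attribution (R3), Kiran Lindqvist is treated as also owning Callum Lindqvist's interest in Clearview Group plc, giving 42% + 33% = 75%.
Chain via Ashford Logistics SA → Granite Industries Corp. (R2): 100% × 27% × 13% = 3.51% of Beacon Services GmbH.
Chain via Clearview Group plc → Crosswind Foods Inc. (R2): 75% × 85% × 25% = 15.9375% of Beacon Services GmbH.
Aggregating (R1): 3.51% + 15.9375% = 19.4475%.

19.4475%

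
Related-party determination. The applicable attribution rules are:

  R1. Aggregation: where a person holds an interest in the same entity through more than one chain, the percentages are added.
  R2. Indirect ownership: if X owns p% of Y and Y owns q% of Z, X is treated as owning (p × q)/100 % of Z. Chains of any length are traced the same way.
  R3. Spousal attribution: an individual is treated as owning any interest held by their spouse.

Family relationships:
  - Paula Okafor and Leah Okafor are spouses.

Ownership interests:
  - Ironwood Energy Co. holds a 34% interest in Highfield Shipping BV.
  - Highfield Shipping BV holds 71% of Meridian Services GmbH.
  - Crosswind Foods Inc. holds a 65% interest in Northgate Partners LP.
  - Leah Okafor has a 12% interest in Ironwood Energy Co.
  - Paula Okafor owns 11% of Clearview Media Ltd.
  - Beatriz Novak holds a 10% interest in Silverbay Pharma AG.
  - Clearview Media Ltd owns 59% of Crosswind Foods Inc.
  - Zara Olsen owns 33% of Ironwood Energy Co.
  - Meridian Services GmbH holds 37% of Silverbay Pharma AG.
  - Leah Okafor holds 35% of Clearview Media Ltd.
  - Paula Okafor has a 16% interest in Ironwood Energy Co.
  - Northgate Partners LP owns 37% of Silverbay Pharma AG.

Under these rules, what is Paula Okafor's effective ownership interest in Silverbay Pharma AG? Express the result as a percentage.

By spousal attribution (R3), Paula Okafor is treated as also owning Leah Okafor's interest in Ironwood Energy Co, giving 16% + 12% = 28%.
By spousal attribution (R3), Paula Okafor is treated as also owning Leah Okafor's interest in Clearview Media Ltd, giving 11% + 35% = 46%.
Chain via Ironwood Energy Co. → Highfield Shipping BV → Meridian Services GmbH (R2): 28% × 34% × 71% × 37% = 2.500904% of Silverbay Pharma AG.
Chain via Clearview Media Ltd → Crosswind Foods Inc. → Northgate Partners LP (R2): 46% × 59% × 65% × 37% = 6.52717% of Silverbay Pharma AG.
Aggregating (R1): 2.500904% + 6.52717% = 9.028074%.

9.028074%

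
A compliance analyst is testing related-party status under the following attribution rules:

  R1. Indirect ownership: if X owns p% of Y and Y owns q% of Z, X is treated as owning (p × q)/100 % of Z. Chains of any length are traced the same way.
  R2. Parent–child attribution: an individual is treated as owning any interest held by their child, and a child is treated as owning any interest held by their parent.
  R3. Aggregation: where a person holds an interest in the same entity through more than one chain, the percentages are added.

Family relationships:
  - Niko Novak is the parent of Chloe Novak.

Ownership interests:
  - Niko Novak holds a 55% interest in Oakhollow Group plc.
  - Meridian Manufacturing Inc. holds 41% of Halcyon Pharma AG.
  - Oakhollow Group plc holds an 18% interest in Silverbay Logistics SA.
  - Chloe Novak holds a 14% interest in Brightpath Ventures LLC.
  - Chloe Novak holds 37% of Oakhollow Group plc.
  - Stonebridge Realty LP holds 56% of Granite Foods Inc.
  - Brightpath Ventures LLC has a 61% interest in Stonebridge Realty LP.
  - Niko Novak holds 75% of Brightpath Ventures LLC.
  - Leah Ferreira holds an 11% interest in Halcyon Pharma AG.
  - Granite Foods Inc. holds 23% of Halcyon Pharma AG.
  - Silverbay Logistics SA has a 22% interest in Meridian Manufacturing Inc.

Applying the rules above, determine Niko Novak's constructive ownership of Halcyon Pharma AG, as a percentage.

By parent–child attribution (R2), Niko Novak is treated as also owning Chloe Novak's interest in Oakhollow Group plc, giving 55% + 37% = 92%.
By parent–child attribution (R2), Niko Novak is treated as also owning Chloe Novak's interest in Brightpath Ventures LLC, giving 75% + 14% = 89%.
Chain via Oakhollow Group plc → Silverbay Logistics SA → Meridian Manufacturing Inc. (R1): 92% × 18% × 22% × 41% = 1.493712% of Halcyon Pharma AG.
Chain via Brightpath Ventures LLC → Stonebridge Realty LP → Granite Foods Inc. (R1): 89% × 61% × 56% × 23% = 6.992552% of Halcyon Pharma AG.
Aggregating (R3): 1.493712% + 6.992552% = 8.486264%.

8.486264%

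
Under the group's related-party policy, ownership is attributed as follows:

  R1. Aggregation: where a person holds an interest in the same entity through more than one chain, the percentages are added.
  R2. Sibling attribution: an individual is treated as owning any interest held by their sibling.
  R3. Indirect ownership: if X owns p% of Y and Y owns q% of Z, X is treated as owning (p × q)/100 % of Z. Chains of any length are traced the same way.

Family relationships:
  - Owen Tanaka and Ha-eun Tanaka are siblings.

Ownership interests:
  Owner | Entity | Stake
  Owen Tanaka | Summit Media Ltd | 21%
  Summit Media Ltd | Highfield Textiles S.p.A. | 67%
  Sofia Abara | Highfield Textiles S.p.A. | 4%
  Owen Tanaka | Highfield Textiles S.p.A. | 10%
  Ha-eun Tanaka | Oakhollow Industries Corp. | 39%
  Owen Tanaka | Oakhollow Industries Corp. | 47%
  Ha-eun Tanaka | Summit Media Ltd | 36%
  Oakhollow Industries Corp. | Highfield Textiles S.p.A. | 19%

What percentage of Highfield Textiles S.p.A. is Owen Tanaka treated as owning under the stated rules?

64.53%

By sibling attribution (R2), Owen Tanaka is treated as also owning Ha-eun Tanaka's interest in Summit Media Ltd, giving 21% + 36% = 57%.
By sibling attribution (R2), Owen Tanaka is treated as also owning Ha-eun Tanaka's interest in Oakhollow Industries Corp, giving 47% + 39% = 86%.
Chain via Summit Media Ltd (R3): 57% × 67% = 38.19% of Highfield Textiles S.p.A.
Chain via Oakhollow Industries Corp. (R3): 86% × 19% = 16.34% of Highfield Textiles S.p.A.
Direct interest in Highfield Textiles S.p.A: 10%.
Aggregating (R1): 38.19% + 16.34% + 10% = 64.53%.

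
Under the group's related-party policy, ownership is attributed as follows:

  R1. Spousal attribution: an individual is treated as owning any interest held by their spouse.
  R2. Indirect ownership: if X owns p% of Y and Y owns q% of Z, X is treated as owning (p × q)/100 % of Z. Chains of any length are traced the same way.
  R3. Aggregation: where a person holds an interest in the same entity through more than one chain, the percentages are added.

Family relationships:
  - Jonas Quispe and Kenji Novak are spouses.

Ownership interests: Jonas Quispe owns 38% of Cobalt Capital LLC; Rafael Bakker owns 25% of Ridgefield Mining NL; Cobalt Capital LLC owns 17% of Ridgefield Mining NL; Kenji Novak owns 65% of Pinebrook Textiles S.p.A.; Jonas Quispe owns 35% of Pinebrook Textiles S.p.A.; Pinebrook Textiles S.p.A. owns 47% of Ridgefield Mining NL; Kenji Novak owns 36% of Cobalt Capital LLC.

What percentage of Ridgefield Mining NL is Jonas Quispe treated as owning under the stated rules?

By spousal attribution (R1), Jonas Quispe is treated as also owning Kenji Novak's interest in Pinebrook Textiles S.p.A, giving 35% + 65% = 100%.
By spousal attribution (R1), Jonas Quispe is treated as also owning Kenji Novak's interest in Cobalt Capital LLC, giving 38% + 36% = 74%.
Chain via Pinebrook Textiles S.p.A. (R2): 100% × 47% = 47% of Ridgefield Mining NL.
Chain via Cobalt Capital LLC (R2): 74% × 17% = 12.58% of Ridgefield Mining NL.
Aggregating (R3): 47% + 12.58% = 59.58%.

59.58%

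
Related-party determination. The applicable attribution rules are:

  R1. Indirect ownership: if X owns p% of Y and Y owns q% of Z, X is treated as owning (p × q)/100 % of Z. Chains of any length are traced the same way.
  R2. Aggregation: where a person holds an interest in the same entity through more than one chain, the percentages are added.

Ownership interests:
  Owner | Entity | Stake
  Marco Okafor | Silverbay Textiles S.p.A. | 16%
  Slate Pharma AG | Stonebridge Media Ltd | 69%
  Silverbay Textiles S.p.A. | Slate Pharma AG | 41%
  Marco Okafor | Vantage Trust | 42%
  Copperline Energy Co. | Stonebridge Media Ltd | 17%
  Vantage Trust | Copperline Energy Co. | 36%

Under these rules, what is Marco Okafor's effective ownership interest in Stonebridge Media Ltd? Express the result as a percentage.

Chain via Silverbay Textiles S.p.A. → Slate Pharma AG (R1): 16% × 41% × 69% = 4.5264% of Stonebridge Media Ltd.
Chain via Vantage Trust → Copperline Energy Co. (R1): 42% × 36% × 17% = 2.5704% of Stonebridge Media Ltd.
Aggregating (R2): 4.5264% + 2.5704% = 7.0968%.

7.0968%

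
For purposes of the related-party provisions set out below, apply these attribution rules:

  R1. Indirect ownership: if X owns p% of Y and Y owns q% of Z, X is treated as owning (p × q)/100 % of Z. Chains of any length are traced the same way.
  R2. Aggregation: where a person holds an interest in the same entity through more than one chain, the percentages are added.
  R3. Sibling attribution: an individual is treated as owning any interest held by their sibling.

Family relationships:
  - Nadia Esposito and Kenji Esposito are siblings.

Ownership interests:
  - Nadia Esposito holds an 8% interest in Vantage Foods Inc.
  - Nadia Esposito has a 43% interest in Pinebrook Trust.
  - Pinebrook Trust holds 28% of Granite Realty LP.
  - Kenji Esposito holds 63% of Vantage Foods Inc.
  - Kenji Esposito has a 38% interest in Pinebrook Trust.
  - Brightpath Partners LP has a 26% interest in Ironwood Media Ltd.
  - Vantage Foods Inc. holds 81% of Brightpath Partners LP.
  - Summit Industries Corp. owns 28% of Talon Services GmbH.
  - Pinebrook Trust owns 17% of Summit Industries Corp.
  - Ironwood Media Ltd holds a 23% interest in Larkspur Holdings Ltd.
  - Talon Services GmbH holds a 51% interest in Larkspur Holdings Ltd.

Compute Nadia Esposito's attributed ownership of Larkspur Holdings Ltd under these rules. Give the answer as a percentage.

By sibling attribution (R3), Nadia Esposito is treated as also owning Kenji Esposito's interest in Vantage Foods Inc, giving 8% + 63% = 71%.
By sibling attribution (R3), Nadia Esposito is treated as also owning Kenji Esposito's interest in Pinebrook Trust, giving 43% + 38% = 81%.
Chain via Vantage Foods Inc. → Brightpath Partners LP → Ironwood Media Ltd (R1): 71% × 81% × 26% × 23% = 3.439098% of Larkspur Holdings Ltd.
Chain via Pinebrook Trust → Summit Industries Corp. → Talon Services GmbH (R1): 81% × 17% × 28% × 51% = 1.966356% of Larkspur Holdings Ltd.
Aggregating (R2): 3.439098% + 1.966356% = 5.405454%.

5.405454%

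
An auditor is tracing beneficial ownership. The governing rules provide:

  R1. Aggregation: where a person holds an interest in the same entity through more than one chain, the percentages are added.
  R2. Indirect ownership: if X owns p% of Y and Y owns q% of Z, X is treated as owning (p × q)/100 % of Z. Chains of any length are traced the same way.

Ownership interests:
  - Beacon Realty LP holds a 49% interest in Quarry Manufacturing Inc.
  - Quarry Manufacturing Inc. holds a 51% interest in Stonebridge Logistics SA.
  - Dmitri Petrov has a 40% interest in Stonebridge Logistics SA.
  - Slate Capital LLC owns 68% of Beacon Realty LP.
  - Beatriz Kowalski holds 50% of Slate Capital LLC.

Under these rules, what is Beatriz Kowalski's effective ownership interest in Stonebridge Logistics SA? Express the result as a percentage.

Chain via Slate Capital LLC → Beacon Realty LP → Quarry Manufacturing Inc. (R2): 50% × 68% × 49% × 51% = 8.4966% of Stonebridge Logistics SA.

8.4966%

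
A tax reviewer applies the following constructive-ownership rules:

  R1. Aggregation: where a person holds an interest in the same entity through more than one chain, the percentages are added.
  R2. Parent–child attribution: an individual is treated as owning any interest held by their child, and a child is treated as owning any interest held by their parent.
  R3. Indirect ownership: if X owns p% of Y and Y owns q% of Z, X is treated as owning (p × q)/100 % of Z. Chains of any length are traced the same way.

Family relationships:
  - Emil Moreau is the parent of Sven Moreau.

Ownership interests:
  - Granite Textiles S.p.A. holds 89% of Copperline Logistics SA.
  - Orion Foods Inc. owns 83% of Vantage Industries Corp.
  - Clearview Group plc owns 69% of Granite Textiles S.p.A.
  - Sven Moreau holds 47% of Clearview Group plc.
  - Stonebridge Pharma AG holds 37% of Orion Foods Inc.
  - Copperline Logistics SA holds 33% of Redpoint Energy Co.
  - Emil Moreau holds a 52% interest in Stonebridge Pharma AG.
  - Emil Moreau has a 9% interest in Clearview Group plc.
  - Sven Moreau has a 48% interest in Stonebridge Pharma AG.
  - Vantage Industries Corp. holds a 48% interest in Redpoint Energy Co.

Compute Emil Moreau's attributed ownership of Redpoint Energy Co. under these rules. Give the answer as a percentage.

26.089368%

By parent–child attribution (R2), Emil Moreau is treated as also owning Sven Moreau's interest in Stonebridge Pharma AG, giving 52% + 48% = 100%.
By parent–child attribution (R2), Emil Moreau is treated as also owning Sven Moreau's interest in Clearview Group plc, giving 9% + 47% = 56%.
Chain via Stonebridge Pharma AG → Orion Foods Inc. → Vantage Industries Corp. (R3): 100% × 37% × 83% × 48% = 14.7408% of Redpoint Energy Co.
Chain via Clearview Group plc → Granite Textiles S.p.A. → Copperline Logistics SA (R3): 56% × 69% × 89% × 33% = 11.348568% of Redpoint Energy Co.
Aggregating (R1): 14.7408% + 11.348568% = 26.089368%.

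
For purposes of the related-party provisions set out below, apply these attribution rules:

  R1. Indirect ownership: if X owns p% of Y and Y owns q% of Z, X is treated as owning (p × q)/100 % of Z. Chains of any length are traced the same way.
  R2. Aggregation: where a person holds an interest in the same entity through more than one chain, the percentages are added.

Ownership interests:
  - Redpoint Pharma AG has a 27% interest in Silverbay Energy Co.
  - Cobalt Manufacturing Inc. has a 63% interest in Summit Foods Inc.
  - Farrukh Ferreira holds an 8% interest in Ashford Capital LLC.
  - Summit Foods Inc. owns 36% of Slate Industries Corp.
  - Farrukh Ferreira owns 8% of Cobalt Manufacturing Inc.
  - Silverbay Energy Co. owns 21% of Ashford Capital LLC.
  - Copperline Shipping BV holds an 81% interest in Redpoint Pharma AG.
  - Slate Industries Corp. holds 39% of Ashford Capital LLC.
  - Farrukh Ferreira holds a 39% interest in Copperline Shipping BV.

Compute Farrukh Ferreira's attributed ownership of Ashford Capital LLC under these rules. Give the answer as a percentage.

10.498769%

Chain via Copperline Shipping BV → Redpoint Pharma AG → Silverbay Energy Co. (R1): 39% × 81% × 27% × 21% = 1.791153% of Ashford Capital LLC.
Chain via Cobalt Manufacturing Inc. → Summit Foods Inc. → Slate Industries Corp. (R1): 8% × 63% × 36% × 39% = 0.707616% of Ashford Capital LLC.
Direct interest in Ashford Capital LLC: 8%.
Aggregating (R2): 1.791153% + 0.707616% + 8% = 10.498769%.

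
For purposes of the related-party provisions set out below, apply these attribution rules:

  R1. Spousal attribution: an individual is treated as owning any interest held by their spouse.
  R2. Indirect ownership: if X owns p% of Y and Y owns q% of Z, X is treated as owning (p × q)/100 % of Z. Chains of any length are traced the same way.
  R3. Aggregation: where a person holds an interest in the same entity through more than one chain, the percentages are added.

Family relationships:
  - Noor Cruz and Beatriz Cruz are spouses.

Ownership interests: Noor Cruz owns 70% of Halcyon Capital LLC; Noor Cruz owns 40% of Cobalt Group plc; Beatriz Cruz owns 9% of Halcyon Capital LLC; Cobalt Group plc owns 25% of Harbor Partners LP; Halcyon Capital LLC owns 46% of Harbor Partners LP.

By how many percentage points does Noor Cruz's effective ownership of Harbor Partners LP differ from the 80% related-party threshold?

33.66

By spousal attribution (R1), Noor Cruz is treated as also owning Beatriz Cruz's interest in Halcyon Capital LLC, giving 70% + 9% = 79%.
Chain via Halcyon Capital LLC (R2): 79% × 46% = 36.34% of Harbor Partners LP.
Chain via Cobalt Group plc (R2): 40% × 25% = 10% of Harbor Partners LP.
Aggregating (R3): 36.34% + 10% = 46.34%.
46.34% falls short of the 80% threshold by 33.66 percentage points.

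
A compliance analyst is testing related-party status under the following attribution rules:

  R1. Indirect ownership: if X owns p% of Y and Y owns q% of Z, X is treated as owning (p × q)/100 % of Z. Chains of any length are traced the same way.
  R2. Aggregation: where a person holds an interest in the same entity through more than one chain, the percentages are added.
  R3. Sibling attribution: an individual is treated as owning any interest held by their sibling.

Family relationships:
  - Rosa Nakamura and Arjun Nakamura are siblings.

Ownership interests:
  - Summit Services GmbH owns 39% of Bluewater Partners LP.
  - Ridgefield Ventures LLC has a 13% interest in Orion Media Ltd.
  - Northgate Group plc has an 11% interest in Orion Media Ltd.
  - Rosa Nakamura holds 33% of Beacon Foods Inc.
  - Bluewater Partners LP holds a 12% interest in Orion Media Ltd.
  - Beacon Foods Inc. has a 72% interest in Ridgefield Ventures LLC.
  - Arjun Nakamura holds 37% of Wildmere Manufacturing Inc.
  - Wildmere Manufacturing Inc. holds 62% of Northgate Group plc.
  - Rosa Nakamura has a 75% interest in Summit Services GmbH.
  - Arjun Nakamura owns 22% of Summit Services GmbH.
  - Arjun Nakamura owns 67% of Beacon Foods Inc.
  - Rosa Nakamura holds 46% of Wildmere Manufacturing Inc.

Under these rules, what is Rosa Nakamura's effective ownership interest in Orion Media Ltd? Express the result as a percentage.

By sibling attribution (R3), Rosa Nakamura is treated as also owning Arjun Nakamura's interest in Wildmere Manufacturing Inc, giving 46% + 37% = 83%.
By sibling attribution (R3), Rosa Nakamura is treated as also owning Arjun Nakamura's interest in Beacon Foods Inc, giving 33% + 67% = 100%.
By sibling attribution (R3), Rosa Nakamura is treated as also owning Arjun Nakamura's interest in Summit Services GmbH, giving 75% + 22% = 97%.
Chain via Wildmere Manufacturing Inc. → Northgate Group plc (R1): 83% × 62% × 11% = 5.6606% of Orion Media Ltd.
Chain via Beacon Foods Inc. → Ridgefield Ventures LLC (R1): 100% × 72% × 13% = 9.36% of Orion Media Ltd.
Chain via Summit Services GmbH → Bluewater Partners LP (R1): 97% × 39% × 12% = 4.5396% of Orion Media Ltd.
Aggregating (R2): 5.6606% + 9.36% + 4.5396% = 19.5602%.

19.5602%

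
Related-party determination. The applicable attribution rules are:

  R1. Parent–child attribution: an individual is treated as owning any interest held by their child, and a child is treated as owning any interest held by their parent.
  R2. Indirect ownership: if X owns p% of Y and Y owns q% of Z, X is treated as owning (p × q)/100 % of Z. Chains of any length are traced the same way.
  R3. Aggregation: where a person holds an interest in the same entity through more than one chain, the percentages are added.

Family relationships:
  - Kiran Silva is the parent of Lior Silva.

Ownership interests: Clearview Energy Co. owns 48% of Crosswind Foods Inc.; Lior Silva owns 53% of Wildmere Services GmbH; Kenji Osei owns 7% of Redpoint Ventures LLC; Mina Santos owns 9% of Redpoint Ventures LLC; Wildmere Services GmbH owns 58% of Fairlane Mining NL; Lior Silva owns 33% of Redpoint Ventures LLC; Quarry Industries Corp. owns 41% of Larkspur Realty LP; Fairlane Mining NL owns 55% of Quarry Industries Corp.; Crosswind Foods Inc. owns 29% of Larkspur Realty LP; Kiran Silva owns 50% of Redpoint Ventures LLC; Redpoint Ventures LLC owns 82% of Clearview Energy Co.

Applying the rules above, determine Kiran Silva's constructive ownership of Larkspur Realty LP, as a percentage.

16.405822%

By parent–child attribution (R1), Kiran Silva is treated as also owning Lior Silva's interest in Redpoint Ventures LLC, giving 50% + 33% = 83%.
By parent–child attribution (R1), Kiran Silva is treated as owning Lior Silva's 53% interest in Wildmere Services GmbH.
Chain via Redpoint Ventures LLC → Clearview Energy Co. → Crosswind Foods Inc. (R2): 83% × 82% × 48% × 29% = 9.473952% of Larkspur Realty LP.
Chain via Wildmere Services GmbH → Fairlane Mining NL → Quarry Industries Corp. (R2): 53% × 58% × 55% × 41% = 6.93187% of Larkspur Realty LP.
Aggregating (R3): 9.473952% + 6.93187% = 16.405822%.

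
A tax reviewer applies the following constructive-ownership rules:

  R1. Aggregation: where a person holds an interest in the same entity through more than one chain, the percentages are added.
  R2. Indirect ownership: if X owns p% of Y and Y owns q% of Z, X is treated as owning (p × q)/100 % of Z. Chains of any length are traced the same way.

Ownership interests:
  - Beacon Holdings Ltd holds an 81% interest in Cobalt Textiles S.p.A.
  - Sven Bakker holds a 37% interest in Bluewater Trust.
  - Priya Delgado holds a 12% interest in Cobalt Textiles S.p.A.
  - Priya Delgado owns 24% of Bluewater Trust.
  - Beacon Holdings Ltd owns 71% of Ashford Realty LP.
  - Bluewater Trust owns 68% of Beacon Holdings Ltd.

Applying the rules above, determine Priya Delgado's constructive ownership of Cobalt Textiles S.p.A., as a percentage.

25.2192%

Chain via Bluewater Trust → Beacon Holdings Ltd (R2): 24% × 68% × 81% = 13.2192% of Cobalt Textiles S.p.A.
Direct interest in Cobalt Textiles S.p.A: 12%.
Aggregating (R1): 13.2192% + 12% = 25.2192%.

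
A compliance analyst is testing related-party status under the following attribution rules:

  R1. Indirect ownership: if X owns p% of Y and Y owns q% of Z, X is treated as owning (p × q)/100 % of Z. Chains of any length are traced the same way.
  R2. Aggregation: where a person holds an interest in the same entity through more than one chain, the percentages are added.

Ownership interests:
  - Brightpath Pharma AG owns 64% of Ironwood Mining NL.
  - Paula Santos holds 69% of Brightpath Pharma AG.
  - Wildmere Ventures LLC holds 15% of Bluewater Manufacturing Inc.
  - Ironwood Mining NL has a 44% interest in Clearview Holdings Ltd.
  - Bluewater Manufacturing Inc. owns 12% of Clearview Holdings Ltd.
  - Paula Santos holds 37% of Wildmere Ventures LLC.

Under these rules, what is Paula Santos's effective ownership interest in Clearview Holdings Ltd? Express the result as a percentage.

20.0964%

Chain via Wildmere Ventures LLC → Bluewater Manufacturing Inc. (R1): 37% × 15% × 12% = 0.666% of Clearview Holdings Ltd.
Chain via Brightpath Pharma AG → Ironwood Mining NL (R1): 69% × 64% × 44% = 19.4304% of Clearview Holdings Ltd.
Aggregating (R2): 0.666% + 19.4304% = 20.0964%.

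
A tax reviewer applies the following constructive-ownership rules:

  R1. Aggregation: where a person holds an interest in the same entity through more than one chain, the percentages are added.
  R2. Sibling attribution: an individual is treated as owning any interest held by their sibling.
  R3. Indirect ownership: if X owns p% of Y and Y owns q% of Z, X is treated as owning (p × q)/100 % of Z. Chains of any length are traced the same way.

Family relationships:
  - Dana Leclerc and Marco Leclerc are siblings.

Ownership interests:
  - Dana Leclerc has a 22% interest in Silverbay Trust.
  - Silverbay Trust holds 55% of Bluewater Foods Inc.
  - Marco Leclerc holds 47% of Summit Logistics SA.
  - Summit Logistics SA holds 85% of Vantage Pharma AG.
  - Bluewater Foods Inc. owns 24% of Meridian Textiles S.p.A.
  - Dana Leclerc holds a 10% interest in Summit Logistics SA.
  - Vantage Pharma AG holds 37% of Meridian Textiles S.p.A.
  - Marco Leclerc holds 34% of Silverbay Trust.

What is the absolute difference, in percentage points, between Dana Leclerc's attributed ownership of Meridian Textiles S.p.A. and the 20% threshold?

5.3185

By sibling attribution (R2), Dana Leclerc is treated as also owning Marco Leclerc's interest in Summit Logistics SA, giving 10% + 47% = 57%.
By sibling attribution (R2), Dana Leclerc is treated as also owning Marco Leclerc's interest in Silverbay Trust, giving 22% + 34% = 56%.
Chain via Summit Logistics SA → Vantage Pharma AG (R3): 57% × 85% × 37% = 17.9265% of Meridian Textiles S.p.A.
Chain via Silverbay Trust → Bluewater Foods Inc. (R3): 56% × 55% × 24% = 7.392% of Meridian Textiles S.p.A.
Aggregating (R1): 17.9265% + 7.392% = 25.3185%.
25.3185% exceeds the 20% threshold by 5.3185 percentage points.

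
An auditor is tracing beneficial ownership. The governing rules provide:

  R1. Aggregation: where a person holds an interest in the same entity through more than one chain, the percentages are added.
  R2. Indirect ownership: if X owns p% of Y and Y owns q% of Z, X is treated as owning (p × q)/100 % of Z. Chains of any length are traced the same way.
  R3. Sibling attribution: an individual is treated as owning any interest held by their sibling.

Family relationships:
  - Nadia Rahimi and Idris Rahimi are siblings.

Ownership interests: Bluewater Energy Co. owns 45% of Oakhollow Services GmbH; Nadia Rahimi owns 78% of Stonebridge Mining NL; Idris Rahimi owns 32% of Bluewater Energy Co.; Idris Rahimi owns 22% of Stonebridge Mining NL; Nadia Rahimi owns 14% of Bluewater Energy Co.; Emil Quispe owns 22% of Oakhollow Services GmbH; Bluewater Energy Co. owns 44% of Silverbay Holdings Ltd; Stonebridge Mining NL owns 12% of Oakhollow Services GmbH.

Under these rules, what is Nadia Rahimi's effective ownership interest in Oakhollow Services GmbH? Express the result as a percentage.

By sibling attribution (R3), Nadia Rahimi is treated as also owning Idris Rahimi's interest in Bluewater Energy Co, giving 14% + 32% = 46%.
By sibling attribution (R3), Nadia Rahimi is treated as also owning Idris Rahimi's interest in Stonebridge Mining NL, giving 78% + 22% = 100%.
Chain via Bluewater Energy Co. (R2): 46% × 45% = 20.7% of Oakhollow Services GmbH.
Chain via Stonebridge Mining NL (R2): 100% × 12% = 12% of Oakhollow Services GmbH.
Aggregating (R1): 20.7% + 12% = 32.7%.

32.7%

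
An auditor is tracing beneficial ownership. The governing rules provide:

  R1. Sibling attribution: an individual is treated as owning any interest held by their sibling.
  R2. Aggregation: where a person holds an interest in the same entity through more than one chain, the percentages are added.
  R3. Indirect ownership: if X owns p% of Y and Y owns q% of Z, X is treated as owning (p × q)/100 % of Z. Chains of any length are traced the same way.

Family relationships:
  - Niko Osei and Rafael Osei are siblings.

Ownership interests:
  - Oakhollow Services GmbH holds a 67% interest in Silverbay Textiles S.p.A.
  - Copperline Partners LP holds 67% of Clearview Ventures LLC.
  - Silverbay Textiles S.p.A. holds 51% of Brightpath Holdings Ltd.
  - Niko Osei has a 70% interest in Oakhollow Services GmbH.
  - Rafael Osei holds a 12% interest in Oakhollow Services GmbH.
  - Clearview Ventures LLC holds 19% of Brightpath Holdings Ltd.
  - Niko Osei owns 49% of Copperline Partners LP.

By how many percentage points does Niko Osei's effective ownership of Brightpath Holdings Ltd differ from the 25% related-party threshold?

9.2571

By sibling attribution (R1), Niko Osei is treated as also owning Rafael Osei's interest in Oakhollow Services GmbH, giving 70% + 12% = 82%.
Chain via Copperline Partners LP → Clearview Ventures LLC (R3): 49% × 67% × 19% = 6.2377% of Brightpath Holdings Ltd.
Chain via Oakhollow Services GmbH → Silverbay Textiles S.p.A. (R3): 82% × 67% × 51% = 28.0194% of Brightpath Holdings Ltd.
Aggregating (R2): 6.2377% + 28.0194% = 34.2571%.
34.2571% exceeds the 25% threshold by 9.2571 percentage points.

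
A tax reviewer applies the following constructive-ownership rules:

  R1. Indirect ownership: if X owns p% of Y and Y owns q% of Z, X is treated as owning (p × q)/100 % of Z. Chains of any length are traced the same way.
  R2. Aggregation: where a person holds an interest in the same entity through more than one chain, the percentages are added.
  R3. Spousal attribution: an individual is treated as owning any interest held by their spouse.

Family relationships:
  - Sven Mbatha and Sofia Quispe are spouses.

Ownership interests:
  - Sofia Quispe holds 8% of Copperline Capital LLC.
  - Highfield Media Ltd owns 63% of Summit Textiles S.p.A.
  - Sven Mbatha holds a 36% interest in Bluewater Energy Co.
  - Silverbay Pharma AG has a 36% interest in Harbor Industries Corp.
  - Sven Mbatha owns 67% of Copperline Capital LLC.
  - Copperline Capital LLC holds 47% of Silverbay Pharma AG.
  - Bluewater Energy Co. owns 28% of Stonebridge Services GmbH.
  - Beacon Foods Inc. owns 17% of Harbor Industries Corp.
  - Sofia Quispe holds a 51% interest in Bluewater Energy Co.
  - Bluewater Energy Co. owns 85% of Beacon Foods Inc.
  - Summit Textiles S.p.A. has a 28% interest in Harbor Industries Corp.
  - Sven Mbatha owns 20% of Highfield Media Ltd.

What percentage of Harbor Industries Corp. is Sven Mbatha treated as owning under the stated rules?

By spousal attribution (R3), Sven Mbatha is treated as also owning Sofia Quispe's interest in Bluewater Energy Co, giving 36% + 51% = 87%.
By spousal attribution (R3), Sven Mbatha is treated as also owning Sofia Quispe's interest in Copperline Capital LLC, giving 67% + 8% = 75%.
Chain via Bluewater Energy Co. → Beacon Foods Inc. (R1): 87% × 85% × 17% = 12.5715% of Harbor Industries Corp.
Chain via Highfield Media Ltd → Summit Textiles S.p.A. (R1): 20% × 63% × 28% = 3.528% of Harbor Industries Corp.
Chain via Copperline Capital LLC → Silverbay Pharma AG (R1): 75% × 47% × 36% = 12.69% of Harbor Industries Corp.
Aggregating (R2): 12.5715% + 3.528% + 12.69% = 28.7895%.

28.7895%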